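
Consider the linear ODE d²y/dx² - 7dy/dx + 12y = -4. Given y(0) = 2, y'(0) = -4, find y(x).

Characteristic equation r² - 7r + 12 = 0 factors as (r - 3)(r - 4) = 0, so r = 3, 4.
Hence y_h = C1*exp(3*x) + C2*exp(4*x).
For the particular solution try y_p = A0. Substituting and matching coefficients of each power of x gives A0 = -1/3, so y_p = -1/3.
General solution: y = -1/3 + C1*exp(3*x) + C2*exp(4*x).
Apply the initial conditions: y(0) = -1/3 + C1 + C2 = 2 and y'(0) = 3*C1 + 4*C2 = -4. Solving gives C1 = 40/3, C2 = -11.

y = -1/3 - 11*exp(4*x) + 40*exp(3*x)/3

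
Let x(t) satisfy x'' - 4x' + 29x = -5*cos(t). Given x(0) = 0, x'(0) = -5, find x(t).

Characteristic equation r² - 4r + 29 = 0 has discriminant (-4)² - 4·(29) = -100 < 0, so r = 2 ± 5i.
Hence x_h = C1*cos(5*t)*exp(2*t) + C2*exp(2*t)*sin(5*t).
Try x_p = A*cos(t) + B*sin(t). Substituting and equating the coefficients of cos(t) and sin(t) gives A = -7/40, B = 1/40, so x_p = -7*cos(t)/40 + sin(t)/40.
General solution: x = -7*cos(t)/40 + sin(t)/40 + C1*cos(5*t)*exp(2*t) + C2*exp(2*t)*sin(5*t).
Apply the initial conditions: x(0) = -7/40 + C1 = 0 and x'(0) = 1/40 + 2*C1 + 5*C2 = -5. Solving gives C1 = 7/40, C2 = -43/40.

x = -7*cos(t)/40 + sin(t)/40 - 43*exp(2*t)*sin(5*t)/40 + 7*cos(5*t)*exp(2*t)/40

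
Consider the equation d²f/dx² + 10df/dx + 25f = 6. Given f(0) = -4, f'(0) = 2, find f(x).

Characteristic equation r² + 10r + 25 = 0 has discriminant (10)² - 4·(25) = 0, so r = -5 is a repeated root.
Hence f_h = (C1 + C2*x)*exp(-5*x).
For the particular solution try f_p = A0. Substituting and matching coefficients of each power of x gives A0 = 6/25, so f_p = 6/25.
General solution: f = 6/25 + C1*exp(-5*x) + C2*x*exp(-5*x).
Apply the initial conditions: f(0) = 6/25 + C1 = -4 and f'(0) = C2 - 5*C1 = 2. Solving gives C1 = -106/25, C2 = -96/5.

f = 6/25 - 106*exp(-5*x)/25 - 96*x*exp(-5*x)/5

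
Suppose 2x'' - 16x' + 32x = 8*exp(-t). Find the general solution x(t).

x = 4*exp(-t)/25 + C1*exp(4*t) + C2*t*exp(4*t)

Divide through by 2: x'' - 8x' + 16x = 4*exp(-t).
Characteristic equation r² - 8r + 16 = 0 has discriminant (-8)² - 4·(16) = 0, so r = 4 is a repeated root.
Hence x_h = (C1 + C2*t)*exp(4*t).
Try x_p = A*exp(-t). Substituting into the equation and dividing by exp(-t) gives A = 4/25, so x_p = 4*exp(-t)/25.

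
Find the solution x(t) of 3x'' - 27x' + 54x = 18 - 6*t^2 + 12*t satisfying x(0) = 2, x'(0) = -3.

x = 65/162 - 427*exp(6*t)/162 - t**2/9 + t/9 + 343*exp(3*t)/81

Divide through by 3: x'' - 9x' + 18x = 6 - 2*t^2 + 4*t.
Characteristic equation r² - 9r + 18 = 0 factors as (r - 3)(r - 6) = 0, so r = 3, 6.
Hence x_h = C1*exp(3*t) + C2*exp(6*t).
For the particular solution try x_p = A0 + A1*t + A2*t^2. Substituting and matching coefficients of each power of t gives A0 = 65/162, A1 = 1/9, A2 = -1/9, so x_p = 65/162 - t^2/9 + t/9.
General solution: x = 65/162 - t^2/9 + t/9 + C1*exp(3*t) + C2*exp(6*t).
Apply the initial conditions: x(0) = 65/162 + C1 + C2 = 2 and x'(0) = 1/9 + 3*C1 + 6*C2 = -3. Solving gives C1 = 343/81, C2 = -427/162.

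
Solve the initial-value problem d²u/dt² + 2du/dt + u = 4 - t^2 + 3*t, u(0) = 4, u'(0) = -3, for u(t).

Characteristic equation r² + 2r + 1 = 0 has discriminant (2)² - 4·(1) = 0, so r = -1 is a repeated root.
Hence u_h = (C1 + C2*t)*exp(-t).
For the particular solution try u_p = A0 + A1*t + A2*t^2. Substituting and matching coefficients of each power of t gives A0 = -8, A1 = 7, A2 = -1, so u_p = -8 - t^2 + 7*t.
General solution: u = -8 - t^2 + 7*t + C1*exp(-t) + C2*t*exp(-t).
Apply the initial conditions: u(0) = -8 + C1 = 4 and u'(0) = 7 + C2 - C1 = -3. Solving gives C1 = 12, C2 = 2.

u = -8 - t**2 + 7*t + 12*exp(-t) + 2*t*exp(-t)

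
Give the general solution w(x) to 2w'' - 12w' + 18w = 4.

w = 2/9 + C1*exp(3*x) + C2*x*exp(3*x)

Divide through by 2: w'' - 6w' + 9w = 2.
Characteristic equation r² - 6r + 9 = 0 has discriminant (-6)² - 4·(9) = 0, so r = 3 is a repeated root.
Hence w_h = (C1 + C2*x)*exp(3*x).
For the particular solution try w_p = A0. Substituting and matching coefficients of each power of x gives A0 = 2/9, so w_p = 2/9.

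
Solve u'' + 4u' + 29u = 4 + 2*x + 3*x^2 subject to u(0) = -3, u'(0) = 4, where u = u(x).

u = 3054/24389 + 3*x**2/29 + 34*x/841 - 76221*cos(5*x)*exp(-2*x)/24389 - 55872*exp(-2*x)*sin(5*x)/121945

Characteristic equation r² + 4r + 29 = 0 has discriminant (4)² - 4·(29) = -100 < 0, so r = -2 ± 5i.
Hence u_h = C1*cos(5*x)*exp(-2*x) + C2*exp(-2*x)*sin(5*x).
For the particular solution try u_p = A0 + A1*x + A2*x^2. Substituting and matching coefficients of each power of x gives A0 = 3054/24389, A1 = 34/841, A2 = 3/29, so u_p = 3054/24389 + 3*x^2/29 + 34*x/841.
General solution: u = 3054/24389 + 3*x^2/29 + 34*x/841 + C1*cos(5*x)*exp(-2*x) + C2*exp(-2*x)*sin(5*x).
Apply the initial conditions: u(0) = 3054/24389 + C1 = -3 and u'(0) = 34/841 - 2*C1 + 5*C2 = 4. Solving gives C1 = -76221/24389, C2 = -55872/121945.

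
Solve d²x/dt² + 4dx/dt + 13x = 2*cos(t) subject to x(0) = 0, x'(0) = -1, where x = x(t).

Characteristic equation r² + 4r + 13 = 0 has discriminant (4)² - 4·(13) = -36 < 0, so r = -2 ± 3i.
Hence x_h = C1*cos(3*t)*exp(-2*t) + C2*exp(-2*t)*sin(3*t).
Try x_p = A*cos(t) + B*sin(t). Substituting and equating the coefficients of cos(t) and sin(t) gives A = 3/20, B = 1/20, so x_p = sin(t)/20 + 3*cos(t)/20.
General solution: x = sin(t)/20 + 3*cos(t)/20 + C1*cos(3*t)*exp(-2*t) + C2*exp(-2*t)*sin(3*t).
Apply the initial conditions: x(0) = 3/20 + C1 = 0 and x'(0) = 1/20 - 2*C1 + 3*C2 = -1. Solving gives C1 = -3/20, C2 = -9/20.

x = sin(t)/20 + 3*cos(t)/20 - 9*exp(-2*t)*sin(3*t)/20 - 3*cos(3*t)*exp(-2*t)/20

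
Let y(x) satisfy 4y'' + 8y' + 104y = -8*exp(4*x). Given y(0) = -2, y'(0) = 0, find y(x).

Divide through by 4: y'' + 2y' + 26y = -2*exp(4*x).
Characteristic equation r² + 2r + 26 = 0 has discriminant (2)² - 4·(26) = -100 < 0, so r = -1 ± 5i.
Hence y_h = C1*cos(5*x)*exp(-x) + C2*exp(-x)*sin(5*x).
Try y_p = A*exp(4*x). Substituting into the equation and dividing by exp(4*x) gives A = -1/25, so y_p = -exp(4*x)/25.
General solution: y = -exp(4*x)/25 + C1*cos(5*x)*exp(-x) + C2*exp(-x)*sin(5*x).
Apply the initial conditions: y(0) = -1/25 + C1 = -2 and y'(0) = -4/25 - C1 + 5*C2 = 0. Solving gives C1 = -49/25, C2 = -9/25.

y = -exp(4*x)/25 - 49*cos(5*x)*exp(-x)/25 - 9*exp(-x)*sin(5*x)/25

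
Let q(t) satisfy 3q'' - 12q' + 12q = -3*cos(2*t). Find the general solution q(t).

q = sin(2*t)/8 + C1*exp(2*t) + C2*t*exp(2*t)

Divide through by 3: q'' - 4q' + 4q = -cos(2*t).
Characteristic equation r² - 4r + 4 = 0 has discriminant (-4)² - 4·(4) = 0, so r = 2 is a repeated root.
Hence q_h = (C1 + C2*t)*exp(2*t).
Try q_p = A*cos(2*t) + B*sin(2*t). Substituting and equating the coefficients of cos(2t) and sin(2t) gives A = 0, B = 1/8, so q_p = sin(2*t)/8.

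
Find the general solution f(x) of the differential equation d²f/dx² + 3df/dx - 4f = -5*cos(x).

Characteristic equation r² + 3r - 4 = 0 factors as (r + 4)(r - 1) = 0, so r = -4, 1.
Hence f_h = C1*exp(-4*x) + C2*exp(x).
Try f_p = A*cos(x) + B*sin(x). Substituting and equating the coefficients of cos(x) and sin(x) gives A = 25/34, B = -15/34, so f_p = -15*sin(x)/34 + 25*cos(x)/34.

f = -15*sin(x)/34 + 25*cos(x)/34 + C1*exp(-4*x) + C2*exp(x)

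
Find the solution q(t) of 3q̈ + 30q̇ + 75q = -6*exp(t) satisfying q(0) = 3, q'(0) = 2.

q = -exp(t)/18 + 55*exp(-5*t)/18 + 52*t*exp(-5*t)/3

Divide through by 3: q'' + 10q' + 25q = -2*exp(t).
Characteristic equation r² + 10r + 25 = 0 has discriminant (10)² - 4·(25) = 0, so r = -5 is a repeated root.
Hence q_h = (C1 + C2*t)*exp(-5*t).
Try q_p = A*exp(t). Substituting into the equation and dividing by exp(t) gives A = -1/18, so q_p = -exp(t)/18.
General solution: q = -exp(t)/18 + C1*exp(-5*t) + C2*t*exp(-5*t).
Apply the initial conditions: q(0) = -1/18 + C1 = 3 and q'(0) = -1/18 + C2 - 5*C1 = 2. Solving gives C1 = 55/18, C2 = 52/3.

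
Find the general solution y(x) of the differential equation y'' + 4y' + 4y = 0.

Characteristic equation r² + 4r + 4 = 0 has discriminant (4)² - 4·(4) = 0, so r = -2 is a repeated root.
Hence y_h = (C1 + C2*x)*exp(-2*x).

y = C1*exp(-2*x) + C2*x*exp(-2*x)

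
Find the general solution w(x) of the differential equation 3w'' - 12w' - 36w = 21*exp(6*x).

w = C1*exp(-2*x) + C2*exp(6*x) + 7*x*exp(6*x)/8

Divide through by 3: w'' - 4w' - 12w = 7*exp(6*x).
Characteristic equation r² - 4r - 12 = 0 factors as (r + 2)(r - 6) = 0, so r = -2, 6.
Hence w_h = C1*exp(-2*x) + C2*exp(6*x).
Since exp(6*x) solves the homogeneous equation (r = 6 is a root of multiplicity 1), multiply the trial by x. Try w_p = A*x*exp(6*x). Substituting into the equation and dividing by exp(6*x) gives A = 7/8, so w_p = 7*x*exp(6*x)/8.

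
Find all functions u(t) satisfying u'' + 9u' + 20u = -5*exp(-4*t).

u = C1*exp(-4*t) + C2*exp(-5*t) - 5*t*exp(-4*t)

Characteristic equation r² + 9r + 20 = 0 factors as (r + 4)(r + 5) = 0, so r = -4, -5.
Hence u_h = C1*exp(-4*t) + C2*exp(-5*t).
Since exp(-4*t) solves the homogeneous equation (r = -4 is a root of multiplicity 1), multiply the trial by t. Try u_p = A*t*exp(-4*t). Substituting into the equation and dividing by exp(-4*t) gives A = -5, so u_p = -5*t*exp(-4*t).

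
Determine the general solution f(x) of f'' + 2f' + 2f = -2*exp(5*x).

Characteristic equation r² + 2r + 2 = 0 has discriminant (2)² - 4·(2) = -4 < 0, so r = -1 ± i.
Hence f_h = C1*cos(x)*exp(-x) + C2*exp(-x)*sin(x).
Try f_p = A*exp(5*x). Substituting into the equation and dividing by exp(5*x) gives A = -2/37, so f_p = -2*exp(5*x)/37.

f = -2*exp(5*x)/37 + C1*cos(x)*exp(-x) + C2*exp(-x)*sin(x)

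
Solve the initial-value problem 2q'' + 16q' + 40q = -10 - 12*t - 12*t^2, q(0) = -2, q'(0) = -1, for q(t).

q = -49/250 - 3*t**2/10 - 3*t/50 - 2039*exp(-4*t)*sin(2*t)/500 - 451*cos(2*t)*exp(-4*t)/250

Divide through by 2: q'' + 8q' + 20q = -5 - 6*t - 6*t^2.
Characteristic equation r² + 8r + 20 = 0 has discriminant (8)² - 4·(20) = -16 < 0, so r = -4 ± 2i.
Hence q_h = C1*cos(2*t)*exp(-4*t) + C2*exp(-4*t)*sin(2*t).
For the particular solution try q_p = A0 + A1*t + A2*t^2. Substituting and matching coefficients of each power of t gives A0 = -49/250, A1 = -3/50, A2 = -3/10, so q_p = -49/250 - 3*t^2/10 - 3*t/50.
General solution: q = -49/250 - 3*t^2/10 - 3*t/50 + C1*cos(2*t)*exp(-4*t) + C2*exp(-4*t)*sin(2*t).
Apply the initial conditions: q(0) = -49/250 + C1 = -2 and q'(0) = -3/50 - 4*C1 + 2*C2 = -1. Solving gives C1 = -451/250, C2 = -2039/500.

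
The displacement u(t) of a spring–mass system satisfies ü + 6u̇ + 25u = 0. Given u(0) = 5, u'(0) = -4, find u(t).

Characteristic equation r² + 6r + 25 = 0 has discriminant (6)² - 4·(25) = -64 < 0, so r = -3 ± 4i.
Hence u_h = C1*cos(4*t)*exp(-3*t) + C2*exp(-3*t)*sin(4*t).
Apply the initial conditions: u(0) = C1 = 5 and u'(0) = -3*C1 + 4*C2 = -4. Solving gives C1 = 5, C2 = 11/4.

u = 5*cos(4*t)*exp(-3*t) + 11*exp(-3*t)*sin(4*t)/4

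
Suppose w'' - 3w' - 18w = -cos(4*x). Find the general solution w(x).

Characteristic equation r² - 3r - 18 = 0 factors as (r - 6)(r + 3) = 0, so r = 6, -3.
Hence w_h = C1*exp(6*x) + C2*exp(-3*x).
Try w_p = A*cos(4*x) + B*sin(4*x). Substituting and equating the coefficients of cos(4x) and sin(4x) gives A = 17/650, B = 3/325, so w_p = 3*sin(4*x)/325 + 17*cos(4*x)/650.

w = 3*sin(4*x)/325 + 17*cos(4*x)/650 + C1*exp(6*x) + C2*exp(-3*x)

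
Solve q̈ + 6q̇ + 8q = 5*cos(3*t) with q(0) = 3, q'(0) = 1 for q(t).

q = -31*exp(-4*t)/10 - cos(3*t)/65 + 18*sin(3*t)/65 + 159*exp(-2*t)/26

Characteristic equation r² + 6r + 8 = 0 factors as (r + 4)(r + 2) = 0, so r = -4, -2.
Hence q_h = C1*exp(-4*t) + C2*exp(-2*t).
Try q_p = A*cos(3*t) + B*sin(3*t). Substituting and equating the coefficients of cos(3t) and sin(3t) gives A = -1/65, B = 18/65, so q_p = -cos(3*t)/65 + 18*sin(3*t)/65.
General solution: q = -cos(3*t)/65 + 18*sin(3*t)/65 + C1*exp(-4*t) + C2*exp(-2*t).
Apply the initial conditions: q(0) = -1/65 + C1 + C2 = 3 and q'(0) = 54/65 - 4*C1 - 2*C2 = 1. Solving gives C1 = -31/10, C2 = 159/26.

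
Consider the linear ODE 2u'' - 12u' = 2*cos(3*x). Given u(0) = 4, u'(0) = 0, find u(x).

Divide through by 2: u'' - 6u' = cos(3*x).
Characteristic equation r² - 6r = 0 factors as (r - 6)r = 0, so r = 6, 0.
Hence u_h = C1*exp(6*x) + C2.
Try u_p = A*cos(3*x) + B*sin(3*x). Substituting and equating the coefficients of cos(3x) and sin(3x) gives A = -1/45, B = -2/45, so u_p = -2*sin(3*x)/45 - cos(3*x)/45.
General solution: u = C2 - 2*sin(3*x)/45 - cos(3*x)/45 + C1*exp(6*x).
Apply the initial conditions: u(0) = -1/45 + C1 + C2 = 4 and u'(0) = -2/15 + 6*C1 = 0. Solving gives C1 = 1/45, C2 = 4.

u = 4 - 2*sin(3*x)/45 - cos(3*x)/45 + exp(6*x)/45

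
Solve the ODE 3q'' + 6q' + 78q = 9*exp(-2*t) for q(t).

q = 3*exp(-2*t)/26 + C1*cos(5*t)*exp(-t) + C2*exp(-t)*sin(5*t)

Divide through by 3: q'' + 2q' + 26q = 3*exp(-2*t).
Characteristic equation r² + 2r + 26 = 0 has discriminant (2)² - 4·(26) = -100 < 0, so r = -1 ± 5i.
Hence q_h = C1*cos(5*t)*exp(-t) + C2*exp(-t)*sin(5*t).
Try q_p = A*exp(-2*t). Substituting into the equation and dividing by exp(-2*t) gives A = 3/26, so q_p = 3*exp(-2*t)/26.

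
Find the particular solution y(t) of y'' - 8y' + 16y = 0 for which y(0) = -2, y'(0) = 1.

y = -2*exp(4*t) + 9*t*exp(4*t)

Characteristic equation r² - 8r + 16 = 0 has discriminant (-8)² - 4·(16) = 0, so r = 4 is a repeated root.
Hence y_h = (C1 + C2*t)*exp(4*t).
Apply the initial conditions: y(0) = C1 = -2 and y'(0) = C2 + 4*C1 = 1. Solving gives C1 = -2, C2 = 9.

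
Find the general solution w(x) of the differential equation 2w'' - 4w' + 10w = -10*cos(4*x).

Divide through by 2: w'' - 2w' + 5w = -5*cos(4*x).
Characteristic equation r² - 2r + 5 = 0 has discriminant (-2)² - 4·(5) = -16 < 0, so r = 1 ± 2i.
Hence w_h = C1*cos(2*x)*exp(x) + C2*exp(x)*sin(2*x).
Try w_p = A*cos(4*x) + B*sin(4*x). Substituting and equating the coefficients of cos(4x) and sin(4x) gives A = 11/37, B = 8/37, so w_p = 8*sin(4*x)/37 + 11*cos(4*x)/37.

w = 8*sin(4*x)/37 + 11*cos(4*x)/37 + C1*cos(2*x)*exp(x) + C2*exp(x)*sin(2*x)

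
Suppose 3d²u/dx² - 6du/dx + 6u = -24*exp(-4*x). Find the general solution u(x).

Divide through by 3: u'' - 2u' + 2u = -8*exp(-4*x).
Characteristic equation r² - 2r + 2 = 0 has discriminant (-2)² - 4·(2) = -4 < 0, so r = 1 ± i.
Hence u_h = C1*cos(x)*exp(x) + C2*exp(x)*sin(x).
Try u_p = A*exp(-4*x). Substituting into the equation and dividing by exp(-4*x) gives A = -4/13, so u_p = -4*exp(-4*x)/13.

u = -4*exp(-4*x)/13 + C1*cos(x)*exp(x) + C2*exp(x)*sin(x)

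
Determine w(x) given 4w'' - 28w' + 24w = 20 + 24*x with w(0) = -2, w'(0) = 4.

Divide through by 4: w'' - 7w' + 6w = 5 + 6*x.
Characteristic equation r² - 7r + 6 = 0 factors as (r - 1)(r - 6) = 0, so r = 1, 6.
Hence w_h = C1*exp(x) + C2*exp(6*x).
For the particular solution try w_p = A0 + A1*x. Substituting and matching coefficients of each power of x gives A0 = 2, A1 = 1, so w_p = 2 + x.
General solution: w = 2 + x + C1*exp(x) + C2*exp(6*x).
Apply the initial conditions: w(0) = 2 + C1 + C2 = -2 and w'(0) = 1 + C1 + 6*C2 = 4. Solving gives C1 = -27/5, C2 = 7/5.

w = 2 + x - 27*exp(x)/5 + 7*exp(6*x)/5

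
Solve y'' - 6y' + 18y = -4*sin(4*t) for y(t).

y = -24*cos(4*t)/145 - 2*sin(4*t)/145 + C1*cos(3*t)*exp(3*t) + C2*exp(3*t)*sin(3*t)

Characteristic equation r² - 6r + 18 = 0 has discriminant (-6)² - 4·(18) = -36 < 0, so r = 3 ± 3i.
Hence y_h = C1*cos(3*t)*exp(3*t) + C2*exp(3*t)*sin(3*t).
Try y_p = A*cos(4*t) + B*sin(4*t). Substituting and equating the coefficients of cos(4t) and sin(4t) gives A = -24/145, B = -2/145, so y_p = -24*cos(4*t)/145 - 2*sin(4*t)/145.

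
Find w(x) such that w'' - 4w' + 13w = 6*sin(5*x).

w = -9*sin(5*x)/68 + 15*cos(5*x)/68 + C1*cos(3*x)*exp(2*x) + C2*exp(2*x)*sin(3*x)

Characteristic equation r² - 4r + 13 = 0 has discriminant (-4)² - 4·(13) = -36 < 0, so r = 2 ± 3i.
Hence w_h = C1*cos(3*x)*exp(2*x) + C2*exp(2*x)*sin(3*x).
Try w_p = A*cos(5*x) + B*sin(5*x). Substituting and equating the coefficients of cos(5x) and sin(5x) gives A = 15/68, B = -9/68, so w_p = -9*sin(5*x)/68 + 15*cos(5*x)/68.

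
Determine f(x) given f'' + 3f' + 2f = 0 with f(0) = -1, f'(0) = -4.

Characteristic equation r² + 3r + 2 = 0 factors as (r + 1)(r + 2) = 0, so r = -1, -2.
Hence f_h = C1*exp(-x) + C2*exp(-2*x).
Apply the initial conditions: f(0) = C1 + C2 = -1 and f'(0) = -C1 - 2*C2 = -4. Solving gives C1 = -6, C2 = 5.

f = -6*exp(-x) + 5*exp(-2*x)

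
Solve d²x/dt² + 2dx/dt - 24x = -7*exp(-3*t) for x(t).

x = exp(-3*t)/3 + C1*exp(4*t) + C2*exp(-6*t)

Characteristic equation r² + 2r - 24 = 0 factors as (r - 4)(r + 6) = 0, so r = 4, -6.
Hence x_h = C1*exp(4*t) + C2*exp(-6*t).
Try x_p = A*exp(-3*t). Substituting into the equation and dividing by exp(-3*t) gives A = 1/3, so x_p = exp(-3*t)/3.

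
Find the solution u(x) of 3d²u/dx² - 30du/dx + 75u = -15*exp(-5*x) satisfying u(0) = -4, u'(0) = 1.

Divide through by 3: u'' - 10u' + 25u = -5*exp(-5*x).
Characteristic equation r² - 10r + 25 = 0 has discriminant (-10)² - 4·(25) = 0, so r = 5 is a repeated root.
Hence u_h = (C1 + C2*x)*exp(5*x).
Try u_p = A*exp(-5*x). Substituting into the equation and dividing by exp(-5*x) gives A = -1/20, so u_p = -exp(-5*x)/20.
General solution: u = -exp(-5*x)/20 + C1*exp(5*x) + C2*x*exp(5*x).
Apply the initial conditions: u(0) = -1/20 + C1 = -4 and u'(0) = 1/4 + C2 + 5*C1 = 1. Solving gives C1 = -79/20, C2 = 41/2.

u = -79*exp(5*x)/20 - exp(-5*x)/20 + 41*x*exp(5*x)/2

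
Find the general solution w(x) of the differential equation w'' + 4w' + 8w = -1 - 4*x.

Characteristic equation r² + 4r + 8 = 0 has discriminant (4)² - 4·(8) = -16 < 0, so r = -2 ± 2i.
Hence w_h = C1*cos(2*x)*exp(-2*x) + C2*exp(-2*x)*sin(2*x).
For the particular solution try w_p = A0 + A1*x. Substituting and matching coefficients of each power of x gives A0 = 1/8, A1 = -1/2, so w_p = 1/8 - x/2.

w = 1/8 - x/2 + C1*cos(2*x)*exp(-2*x) + C2*exp(-2*x)*sin(2*x)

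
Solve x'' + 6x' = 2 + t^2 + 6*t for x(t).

Characteristic equation r² + 6r = 0 factors as (r + 6)r = 0, so r = -6, 0.
Hence x_h = C1*exp(-6*t) + C2.
Since 0 is a characteristic root (multiplicity 1), multiply the polynomial trial by t: try x_p = t*(A0 + A1*t + A2*t^2). Substituting and matching coefficients of each power of t gives A0 = 19/108, A1 = 17/36, A2 = 1/18, so x_p = t^3/18 + 17*t^2/36 + 19*t/108.

x = C2 + t**3/18 + 17*t**2/36 + 19*t/108 + C1*exp(-6*t)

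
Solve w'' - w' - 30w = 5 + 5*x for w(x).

w = -29/180 - x/6 + C1*exp(6*x) + C2*exp(-5*x)

Characteristic equation r² - r - 30 = 0 factors as (r - 6)(r + 5) = 0, so r = 6, -5.
Hence w_h = C1*exp(6*x) + C2*exp(-5*x).
For the particular solution try w_p = A0 + A1*x. Substituting and matching coefficients of each power of x gives A0 = -29/180, A1 = -1/6, so w_p = -29/180 - x/6.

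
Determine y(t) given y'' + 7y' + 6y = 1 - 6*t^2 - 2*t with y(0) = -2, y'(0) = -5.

Characteristic equation r² + 7r + 6 = 0 factors as (r + 6)(r + 1) = 0, so r = -6, -1.
Hence y_h = C1*exp(-6*t) + C2*exp(-t).
For the particular solution try y_p = A0 + A1*t + A2*t^2. Substituting and matching coefficients of each power of t gives A0 = -11/6, A1 = 2, A2 = -1, so y_p = -11/6 - t^2 + 2*t.
General solution: y = -11/6 - t^2 + 2*t + C1*exp(-6*t) + C2*exp(-t).
Apply the initial conditions: y(0) = -11/6 + C1 + C2 = -2 and y'(0) = 2 - C2 - 6*C1 = -5. Solving gives C1 = 43/30, C2 = -8/5.

y = -11/6 - t**2 + 2*t - 8*exp(-t)/5 + 43*exp(-6*t)/30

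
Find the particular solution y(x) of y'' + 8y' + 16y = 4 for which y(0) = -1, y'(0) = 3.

Characteristic equation r² + 8r + 16 = 0 has discriminant (8)² - 4·(16) = 0, so r = -4 is a repeated root.
Hence y_h = (C1 + C2*x)*exp(-4*x).
For the particular solution try y_p = A0. Substituting and matching coefficients of each power of x gives A0 = 1/4, so y_p = 1/4.
General solution: y = 1/4 + C1*exp(-4*x) + C2*x*exp(-4*x).
Apply the initial conditions: y(0) = 1/4 + C1 = -1 and y'(0) = C2 - 4*C1 = 3. Solving gives C1 = -5/4, C2 = -2.

y = 1/4 - 5*exp(-4*x)/4 - 2*x*exp(-4*x)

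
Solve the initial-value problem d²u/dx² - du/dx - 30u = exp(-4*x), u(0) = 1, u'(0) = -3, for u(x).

Characteristic equation r² - r - 30 = 0 factors as (r - 6)(r + 5) = 0, so r = 6, -5.
Hence u_h = C1*exp(6*x) + C2*exp(-5*x).
Try u_p = A*exp(-4*x). Substituting into the equation and dividing by exp(-4*x) gives A = -1/10, so u_p = -exp(-4*x)/10.
General solution: u = -exp(-4*x)/10 + C1*exp(6*x) + C2*exp(-5*x).
Apply the initial conditions: u(0) = -1/10 + C1 + C2 = 1 and u'(0) = 2/5 - 5*C2 + 6*C1 = -3. Solving gives C1 = 21/110, C2 = 10/11.

u = -exp(-4*x)/10 + 10*exp(-5*x)/11 + 21*exp(6*x)/110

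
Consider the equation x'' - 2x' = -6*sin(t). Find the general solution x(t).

Characteristic equation r² - 2r = 0 factors as (r - 2)r = 0, so r = 2, 0.
Hence x_h = C1*exp(2*t) + C2.
Try x_p = A*cos(t) + B*sin(t). Substituting and equating the coefficients of cos(t) and sin(t) gives A = -12/5, B = 6/5, so x_p = -12*cos(t)/5 + 6*sin(t)/5.

x = C2 - 12*cos(t)/5 + 6*sin(t)/5 + C1*exp(2*t)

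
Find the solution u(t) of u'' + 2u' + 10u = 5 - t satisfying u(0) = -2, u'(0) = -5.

u = 13/25 - t/10 - 371*exp(-t)*sin(3*t)/150 - 63*cos(3*t)*exp(-t)/25

Characteristic equation r² + 2r + 10 = 0 has discriminant (2)² - 4·(10) = -36 < 0, so r = -1 ± 3i.
Hence u_h = C1*cos(3*t)*exp(-t) + C2*exp(-t)*sin(3*t).
For the particular solution try u_p = A0 + A1*t. Substituting and matching coefficients of each power of t gives A0 = 13/25, A1 = -1/10, so u_p = 13/25 - t/10.
General solution: u = 13/25 - t/10 + C1*cos(3*t)*exp(-t) + C2*exp(-t)*sin(3*t).
Apply the initial conditions: u(0) = 13/25 + C1 = -2 and u'(0) = -1/10 - C1 + 3*C2 = -5. Solving gives C1 = -63/25, C2 = -371/150.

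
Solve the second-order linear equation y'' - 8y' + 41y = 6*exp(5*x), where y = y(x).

Characteristic equation r² - 8r + 41 = 0 has discriminant (-8)² - 4·(41) = -100 < 0, so r = 4 ± 5i.
Hence y_h = C1*cos(5*x)*exp(4*x) + C2*exp(4*x)*sin(5*x).
Try y_p = A*exp(5*x). Substituting into the equation and dividing by exp(5*x) gives A = 3/13, so y_p = 3*exp(5*x)/13.

y = 3*exp(5*x)/13 + C1*cos(5*x)*exp(4*x) + C2*exp(4*x)*sin(5*x)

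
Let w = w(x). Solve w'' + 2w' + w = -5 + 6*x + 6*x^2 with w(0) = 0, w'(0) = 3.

w = 19 - 19*exp(-x) - 18*x + 6*x**2 + 2*x*exp(-x)

Characteristic equation r² + 2r + 1 = 0 has discriminant (2)² - 4·(1) = 0, so r = -1 is a repeated root.
Hence w_h = (C1 + C2*x)*exp(-x).
For the particular solution try w_p = A0 + A1*x + A2*x^2. Substituting and matching coefficients of each power of x gives A0 = 19, A1 = -18, A2 = 6, so w_p = 19 - 18*x + 6*x^2.
General solution: w = 19 - 18*x + 6*x^2 + C1*exp(-x) + C2*x*exp(-x).
Apply the initial conditions: w(0) = 19 + C1 = 0 and w'(0) = -18 + C2 - C1 = 3. Solving gives C1 = -19, C2 = 2.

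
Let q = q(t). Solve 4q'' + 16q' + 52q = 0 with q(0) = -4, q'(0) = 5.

q = -exp(-2*t)*sin(3*t) - 4*cos(3*t)*exp(-2*t)

Divide through by 4: q'' + 4q' + 13q = 0.
Characteristic equation r² + 4r + 13 = 0 has discriminant (4)² - 4·(13) = -36 < 0, so r = -2 ± 3i.
Hence q_h = C1*cos(3*t)*exp(-2*t) + C2*exp(-2*t)*sin(3*t).
Apply the initial conditions: q(0) = C1 = -4 and q'(0) = -2*C1 + 3*C2 = 5. Solving gives C1 = -4, C2 = -1.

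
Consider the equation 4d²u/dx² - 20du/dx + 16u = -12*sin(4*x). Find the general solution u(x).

u = -15*cos(4*x)/136 + 9*sin(4*x)/136 + C1*exp(x) + C2*exp(4*x)

Divide through by 4: u'' - 5u' + 4u = -3*sin(4*x).
Characteristic equation r² - 5r + 4 = 0 factors as (r - 1)(r - 4) = 0, so r = 1, 4.
Hence u_h = C1*exp(x) + C2*exp(4*x).
Try u_p = A*cos(4*x) + B*sin(4*x). Substituting and equating the coefficients of cos(4x) and sin(4x) gives A = -15/136, B = 9/136, so u_p = -15*cos(4*x)/136 + 9*sin(4*x)/136.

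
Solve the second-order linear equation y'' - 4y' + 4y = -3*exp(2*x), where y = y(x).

y = C1*exp(2*x) - 3*x**2*exp(2*x)/2 + C2*x*exp(2*x)

Characteristic equation r² - 4r + 4 = 0 has discriminant (-4)² - 4·(4) = 0, so r = 2 is a repeated root.
Hence y_h = (C1 + C2*x)*exp(2*x).
Since exp(2*x) solves the homogeneous equation (r = 2 is a root of multiplicity 2), multiply the trial by x^2. Try y_p = A*x^2*exp(2*x). Substituting into the equation and dividing by exp(2*x) gives A = -3/2, so y_p = -3*x^2*exp(2*x)/2.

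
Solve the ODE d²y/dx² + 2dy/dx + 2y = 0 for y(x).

y = C1*cos(x)*exp(-x) + C2*exp(-x)*sin(x)

Characteristic equation r² + 2r + 2 = 0 has discriminant (2)² - 4·(2) = -4 < 0, so r = -1 ± i.
Hence y_h = C1*cos(x)*exp(-x) + C2*exp(-x)*sin(x).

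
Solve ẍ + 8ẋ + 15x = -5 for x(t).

Characteristic equation r² + 8r + 15 = 0 factors as (r + 5)(r + 3) = 0, so r = -5, -3.
Hence x_h = C1*exp(-5*t) + C2*exp(-3*t).
For the particular solution try x_p = A0. Substituting and matching coefficients of each power of t gives A0 = -1/3, so x_p = -1/3.

x = -1/3 + C1*exp(-5*t) + C2*exp(-3*t)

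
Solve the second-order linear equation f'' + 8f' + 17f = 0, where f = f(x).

f = C1*cos(x)*exp(-4*x) + C2*exp(-4*x)*sin(x)

Characteristic equation r² + 8r + 17 = 0 has discriminant (8)² - 4·(17) = -4 < 0, so r = -4 ± i.
Hence f_h = C1*cos(x)*exp(-4*x) + C2*exp(-4*x)*sin(x).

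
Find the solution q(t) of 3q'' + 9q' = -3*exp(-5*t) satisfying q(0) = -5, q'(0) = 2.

Divide through by 3: q'' + 3q' = -exp(-5*t).
Characteristic equation r² + 3r = 0 factors as (r + 3)r = 0, so r = -3, 0.
Hence q_h = C1*exp(-3*t) + C2.
Try q_p = A*exp(-5*t). Substituting into the equation and dividing by exp(-5*t) gives A = -1/10, so q_p = -exp(-5*t)/10.
General solution: q = C2 - exp(-5*t)/10 + C1*exp(-3*t).
Apply the initial conditions: q(0) = -1/10 + C1 + C2 = -5 and q'(0) = 1/2 - 3*C1 = 2. Solving gives C1 = -1/2, C2 = -22/5.

q = -22/5 - exp(-3*t)/2 - exp(-5*t)/10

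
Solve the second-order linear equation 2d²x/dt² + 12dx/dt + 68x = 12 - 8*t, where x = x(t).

x = 57/289 - 2*t/17 + C1*cos(5*t)*exp(-3*t) + C2*exp(-3*t)*sin(5*t)

Divide through by 2: x'' + 6x' + 34x = 6 - 4*t.
Characteristic equation r² + 6r + 34 = 0 has discriminant (6)² - 4·(34) = -100 < 0, so r = -3 ± 5i.
Hence x_h = C1*cos(5*t)*exp(-3*t) + C2*exp(-3*t)*sin(5*t).
For the particular solution try x_p = A0 + A1*t. Substituting and matching coefficients of each power of t gives A0 = 57/289, A1 = -2/17, so x_p = 57/289 - 2*t/17.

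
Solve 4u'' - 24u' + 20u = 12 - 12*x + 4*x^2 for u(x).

Divide through by 4: u'' - 6u' + 5u = 3 + x^2 - 3*x.
Characteristic equation r² - 6r + 5 = 0 factors as (r - 1)(r - 5) = 0, so r = 1, 5.
Hence u_h = C1*exp(x) + C2*exp(5*x).
For the particular solution try u_p = A0 + A1*x + A2*x^2. Substituting and matching coefficients of each power of x gives A0 = 47/125, A1 = -3/25, A2 = 1/5, so u_p = 47/125 - 3*x/25 + x^2/5.

u = 47/125 - 3*x/25 + x**2/5 + C1*exp(x) + C2*exp(5*x)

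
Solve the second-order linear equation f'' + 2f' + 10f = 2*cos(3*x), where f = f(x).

Characteristic equation r² + 2r + 10 = 0 has discriminant (2)² - 4·(10) = -36 < 0, so r = -1 ± 3i.
Hence f_h = C1*cos(3*x)*exp(-x) + C2*exp(-x)*sin(3*x).
Try f_p = A*cos(3*x) + B*sin(3*x). Substituting and equating the coefficients of cos(3x) and sin(3x) gives A = 2/37, B = 12/37, so f_p = 2*cos(3*x)/37 + 12*sin(3*x)/37.

f = 2*cos(3*x)/37 + 12*sin(3*x)/37 + C1*cos(3*x)*exp(-x) + C2*exp(-x)*sin(3*x)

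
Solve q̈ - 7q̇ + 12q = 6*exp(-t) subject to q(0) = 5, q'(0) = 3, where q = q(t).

q = -54*exp(4*t)/5 + 3*exp(-t)/10 + 31*exp(3*t)/2

Characteristic equation r² - 7r + 12 = 0 factors as (r - 4)(r - 3) = 0, so r = 4, 3.
Hence q_h = C1*exp(4*t) + C2*exp(3*t).
Try q_p = A*exp(-t). Substituting into the equation and dividing by exp(-t) gives A = 3/10, so q_p = 3*exp(-t)/10.
General solution: q = 3*exp(-t)/10 + C1*exp(4*t) + C2*exp(3*t).
Apply the initial conditions: q(0) = 3/10 + C1 + C2 = 5 and q'(0) = -3/10 + 3*C2 + 4*C1 = 3. Solving gives C1 = -54/5, C2 = 31/2.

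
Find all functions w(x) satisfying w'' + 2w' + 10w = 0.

w = C1*cos(3*x)*exp(-x) + C2*exp(-x)*sin(3*x)

Characteristic equation r² + 2r + 10 = 0 has discriminant (2)² - 4·(10) = -36 < 0, so r = -1 ± 3i.
Hence w_h = C1*cos(3*x)*exp(-x) + C2*exp(-x)*sin(3*x).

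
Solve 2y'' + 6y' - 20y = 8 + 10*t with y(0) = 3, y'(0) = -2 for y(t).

Divide through by 2: y'' + 3y' - 10y = 4 + 5*t.
Characteristic equation r² + 3r - 10 = 0 factors as (r - 2)(r + 5) = 0, so r = 2, -5.
Hence y_h = C1*exp(2*t) + C2*exp(-5*t).
For the particular solution try y_p = A0 + A1*t. Substituting and matching coefficients of each power of t gives A0 = -11/20, A1 = -1/2, so y_p = -11/20 - t/2.
General solution: y = -11/20 - t/2 + C1*exp(2*t) + C2*exp(-5*t).
Apply the initial conditions: y(0) = -11/20 + C1 + C2 = 3 and y'(0) = -1/2 - 5*C2 + 2*C1 = -2. Solving gives C1 = 65/28, C2 = 43/35.

y = -11/20 - t/2 + 43*exp(-5*t)/35 + 65*exp(2*t)/28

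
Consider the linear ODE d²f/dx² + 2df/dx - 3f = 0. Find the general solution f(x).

Characteristic equation r² + 2r - 3 = 0 factors as (r + 3)(r - 1) = 0, so r = -3, 1.
Hence f_h = C1*exp(-3*x) + C2*exp(x).

f = C1*exp(-3*x) + C2*exp(x)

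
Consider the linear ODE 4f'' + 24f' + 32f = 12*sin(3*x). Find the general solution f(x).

f = -54*cos(3*x)/325 - 3*sin(3*x)/325 + C1*exp(-2*x) + C2*exp(-4*x)

Divide through by 4: f'' + 6f' + 8f = 3*sin(3*x).
Characteristic equation r² + 6r + 8 = 0 factors as (r + 2)(r + 4) = 0, so r = -2, -4.
Hence f_h = C1*exp(-2*x) + C2*exp(-4*x).
Try f_p = A*cos(3*x) + B*sin(3*x). Substituting and equating the coefficients of cos(3x) and sin(3x) gives A = -54/325, B = -3/325, so f_p = -54*cos(3*x)/325 - 3*sin(3*x)/325.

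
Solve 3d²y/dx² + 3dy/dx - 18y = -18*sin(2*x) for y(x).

Divide through by 3: y'' + y' - 6y = -6*sin(2*x).
Characteristic equation r² + r - 6 = 0 factors as (r - 2)(r + 3) = 0, so r = 2, -3.
Hence y_h = C1*exp(2*x) + C2*exp(-3*x).
Try y_p = A*cos(2*x) + B*sin(2*x). Substituting and equating the coefficients of cos(2x) and sin(2x) gives A = 3/26, B = 15/26, so y_p = 3*cos(2*x)/26 + 15*sin(2*x)/26.

y = 3*cos(2*x)/26 + 15*sin(2*x)/26 + C1*exp(2*x) + C2*exp(-3*x)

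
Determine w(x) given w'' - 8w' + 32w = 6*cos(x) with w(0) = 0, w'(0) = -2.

Characteristic equation r² - 8r + 32 = 0 has discriminant (-8)² - 4·(32) = -64 < 0, so r = 4 ± 4i.
Hence w_h = C1*cos(4*x)*exp(4*x) + C2*exp(4*x)*sin(4*x).
Try w_p = A*cos(x) + B*sin(x). Substituting and equating the coefficients of cos(x) and sin(x) gives A = 186/1025, B = -48/1025, so w_p = -48*sin(x)/1025 + 186*cos(x)/1025.
General solution: w = -48*sin(x)/1025 + 186*cos(x)/1025 + C1*cos(4*x)*exp(4*x) + C2*exp(4*x)*sin(4*x).
Apply the initial conditions: w(0) = 186/1025 + C1 = 0 and w'(0) = -48/1025 + 4*C1 + 4*C2 = -2. Solving gives C1 = -186/1025, C2 = -629/2050.

w = -48*sin(x)/1025 + 186*cos(x)/1025 - 629*exp(4*x)*sin(4*x)/2050 - 186*cos(4*x)*exp(4*x)/1025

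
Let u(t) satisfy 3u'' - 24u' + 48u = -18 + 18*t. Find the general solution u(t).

u = -3/16 + 3*t/8 + C1*exp(4*t) + C2*t*exp(4*t)

Divide through by 3: u'' - 8u' + 16u = -6 + 6*t.
Characteristic equation r² - 8r + 16 = 0 has discriminant (-8)² - 4·(16) = 0, so r = 4 is a repeated root.
Hence u_h = (C1 + C2*t)*exp(4*t).
For the particular solution try u_p = A0 + A1*t. Substituting and matching coefficients of each power of t gives A0 = -3/16, A1 = 3/8, so u_p = -3/16 + 3*t/8.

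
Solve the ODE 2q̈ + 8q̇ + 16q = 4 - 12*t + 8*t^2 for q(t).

Divide through by 2: q'' + 4q' + 8q = 2 - 6*t + 4*t^2.
Characteristic equation r² + 4r + 8 = 0 has discriminant (4)² - 4·(8) = -16 < 0, so r = -2 ± 2i.
Hence q_h = C1*cos(2*t)*exp(-2*t) + C2*exp(-2*t)*sin(2*t).
For the particular solution try q_p = A0 + A1*t + A2*t^2. Substituting and matching coefficients of each power of t gives A0 = 3/4, A1 = -5/4, A2 = 1/2, so q_p = 3/4 + t^2/2 - 5*t/4.

q = 3/4 + t**2/2 - 5*t/4 + C1*cos(2*t)*exp(-2*t) + C2*exp(-2*t)*sin(2*t)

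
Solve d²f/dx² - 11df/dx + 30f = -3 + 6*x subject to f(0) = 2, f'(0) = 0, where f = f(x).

Characteristic equation r² - 11r + 30 = 0 factors as (r - 5)(r - 6) = 0, so r = 5, 6.
Hence f_h = C1*exp(5*x) + C2*exp(6*x).
For the particular solution try f_p = A0 + A1*x. Substituting and matching coefficients of each power of x gives A0 = -2/75, A1 = 1/5, so f_p = -2/75 + x/5.
General solution: f = -2/75 + x/5 + C1*exp(5*x) + C2*exp(6*x).
Apply the initial conditions: f(0) = -2/75 + C1 + C2 = 2 and f'(0) = 1/5 + 5*C1 + 6*C2 = 0. Solving gives C1 = 309/25, C2 = -31/3.

f = -2/75 - 31*exp(6*x)/3 + x/5 + 309*exp(5*x)/25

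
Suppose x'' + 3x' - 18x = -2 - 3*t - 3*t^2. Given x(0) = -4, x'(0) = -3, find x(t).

Characteristic equation r² + 3r - 18 = 0 factors as (r + 6)(r - 3) = 0, so r = -6, 3.
Hence x_h = C1*exp(-6*t) + C2*exp(3*t).
For the particular solution try x_p = A0 + A1*t + A2*t^2. Substituting and matching coefficients of each power of t gives A0 = 1/6, A1 = 2/9, A2 = 1/6, so x_p = 1/6 + t^2/6 + 2*t/9.
General solution: x = 1/6 + t^2/6 + 2*t/9 + C1*exp(-6*t) + C2*exp(3*t).
Apply the initial conditions: x(0) = 1/6 + C1 + C2 = -4 and x'(0) = 2/9 - 6*C1 + 3*C2 = -3. Solving gives C1 = -167/162, C2 = -254/81.

x = 1/6 - 254*exp(3*t)/81 - 167*exp(-6*t)/162 + t**2/6 + 2*t/9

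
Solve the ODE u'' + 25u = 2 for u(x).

u = 2/25 + C1*cos(5*x) + C2*sin(5*x)

Characteristic equation r² + 25 = 0 has discriminant (0)² - 4·(25) = -100 < 0, so r = ± 5i.
Hence u_h = C1*cos(5*x) + C2*sin(5*x).
For the particular solution try u_p = A0. Substituting and matching coefficients of each power of x gives A0 = 2/25, so u_p = 2/25.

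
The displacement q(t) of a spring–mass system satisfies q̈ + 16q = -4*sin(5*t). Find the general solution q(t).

q = 4*sin(5*t)/9 + C1*cos(4*t) + C2*sin(4*t)

Characteristic equation r² + 16 = 0 has discriminant (0)² - 4·(16) = -64 < 0, so r = ± 4i.
Hence q_h = C1*cos(4*t) + C2*sin(4*t).
Try q_p = A*cos(5*t) + B*sin(5*t). Substituting and equating the coefficients of cos(5t) and sin(5t) gives A = 0, B = 4/9, so q_p = 4*sin(5*t)/9.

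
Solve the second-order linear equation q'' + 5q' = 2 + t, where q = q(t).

q = C2 + t**2/10 + 9*t/25 + C1*exp(-5*t)

Characteristic equation r² + 5r = 0 factors as (r + 5)r = 0, so r = -5, 0.
Hence q_h = C1*exp(-5*t) + C2.
Since 0 is a characteristic root (multiplicity 1), multiply the polynomial trial by t: try q_p = t*(A0 + A1*t). Substituting and matching coefficients of each power of t gives A0 = 9/25, A1 = 1/10, so q_p = t^2/10 + 9*t/25.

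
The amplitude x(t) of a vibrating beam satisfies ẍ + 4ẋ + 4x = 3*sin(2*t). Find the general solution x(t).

Characteristic equation r² + 4r + 4 = 0 has discriminant (4)² - 4·(4) = 0, so r = -2 is a repeated root.
Hence x_h = (C1 + C2*t)*exp(-2*t).
Try x_p = A*cos(2*t) + B*sin(2*t). Substituting and equating the coefficients of cos(2t) and sin(2t) gives A = -3/8, B = 0, so x_p = -3*cos(2*t)/8.

x = -3*cos(2*t)/8 + C1*exp(-2*t) + C2*t*exp(-2*t)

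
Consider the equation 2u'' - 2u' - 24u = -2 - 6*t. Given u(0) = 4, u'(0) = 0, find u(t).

Divide through by 2: u'' - u' - 12u = -1 - 3*t.
Characteristic equation r² - r - 12 = 0 factors as (r + 3)(r - 4) = 0, so r = -3, 4.
Hence u_h = C1*exp(-3*t) + C2*exp(4*t).
For the particular solution try u_p = A0 + A1*t. Substituting and matching coefficients of each power of t gives A0 = 1/16, A1 = 1/4, so u_p = 1/16 + t/4.
General solution: u = 1/16 + t/4 + C1*exp(-3*t) + C2*exp(4*t).
Apply the initial conditions: u(0) = 1/16 + C1 + C2 = 4 and u'(0) = 1/4 - 3*C1 + 4*C2 = 0. Solving gives C1 = 16/7, C2 = 185/112.

u = 1/16 + t/4 + 16*exp(-3*t)/7 + 185*exp(4*t)/112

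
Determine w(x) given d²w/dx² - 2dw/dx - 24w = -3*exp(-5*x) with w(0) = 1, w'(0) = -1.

Characteristic equation r² - 2r - 24 = 0 factors as (r + 4)(r - 6) = 0, so r = -4, 6.
Hence w_h = C1*exp(-4*x) + C2*exp(6*x).
Try w_p = A*exp(-5*x). Substituting into the equation and dividing by exp(-5*x) gives A = -3/11, so w_p = -3*exp(-5*x)/11.
General solution: w = -3*exp(-5*x)/11 + C1*exp(-4*x) + C2*exp(6*x).
Apply the initial conditions: w(0) = -3/11 + C1 + C2 = 1 and w'(0) = 15/11 - 4*C1 + 6*C2 = -1. Solving gives C1 = 1, C2 = 3/11.

w = -3*exp(-5*x)/11 + 3*exp(6*x)/11 + exp(-4*x)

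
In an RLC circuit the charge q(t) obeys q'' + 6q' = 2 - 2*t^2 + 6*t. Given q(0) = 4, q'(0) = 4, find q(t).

Characteristic equation r² + 6r = 0 factors as (r + 6)r = 0, so r = -6, 0.
Hence q_h = C1*exp(-6*t) + C2.
Since 0 is a characteristic root (multiplicity 1), multiply the polynomial trial by t: try q_p = t*(A0 + A1*t + A2*t^2). Substituting and matching coefficients of each power of t gives A0 = 4/27, A1 = 5/9, A2 = -1/9, so q_p = -t^3/9 + 4*t/27 + 5*t^2/9.
General solution: q = C2 - t^3/9 + 4*t/27 + 5*t^2/9 + C1*exp(-6*t).
Apply the initial conditions: q(0) = C1 + C2 = 4 and q'(0) = 4/27 - 6*C1 = 4. Solving gives C1 = -52/81, C2 = 376/81.

q = 376/81 - 52*exp(-6*t)/81 - t**3/9 + 4*t/27 + 5*t**2/9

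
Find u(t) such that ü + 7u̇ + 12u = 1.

u = 1/12 + C1*exp(-4*t) + C2*exp(-3*t)

Characteristic equation r² + 7r + 12 = 0 factors as (r + 4)(r + 3) = 0, so r = -4, -3.
Hence u_h = C1*exp(-4*t) + C2*exp(-3*t).
For the particular solution try u_p = A0. Substituting and matching coefficients of each power of t gives A0 = 1/12, so u_p = 1/12.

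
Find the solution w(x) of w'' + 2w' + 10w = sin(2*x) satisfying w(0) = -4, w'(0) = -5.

Characteristic equation r² + 2r + 10 = 0 has discriminant (2)² - 4·(10) = -36 < 0, so r = -1 ± 3i.
Hence w_h = C1*cos(3*x)*exp(-x) + C2*exp(-x)*sin(3*x).
Try w_p = A*cos(2*x) + B*sin(2*x). Substituting and equating the coefficients of cos(2x) and sin(2x) gives A = -1/13, B = 3/26, so w_p = -cos(2*x)/13 + 3*sin(2*x)/26.
General solution: w = -cos(2*x)/13 + 3*sin(2*x)/26 + C1*cos(3*x)*exp(-x) + C2*exp(-x)*sin(3*x).
Apply the initial conditions: w(0) = -1/13 + C1 = -4 and w'(0) = 3/13 - C1 + 3*C2 = -5. Solving gives C1 = -51/13, C2 = -119/39.

w = -cos(2*x)/13 + 3*sin(2*x)/26 - 119*exp(-x)*sin(3*x)/39 - 51*cos(3*x)*exp(-x)/13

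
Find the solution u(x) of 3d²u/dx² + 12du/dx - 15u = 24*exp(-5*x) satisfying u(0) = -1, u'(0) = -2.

Divide through by 3: u'' + 4u' - 5u = 8*exp(-5*x).
Characteristic equation r² + 4r - 5 = 0 factors as (r - 1)(r + 5) = 0, so r = 1, -5.
Hence u_h = C1*exp(x) + C2*exp(-5*x).
Since exp(-5*x) solves the homogeneous equation (r = -5 is a root of multiplicity 1), multiply the trial by x. Try u_p = A*x*exp(-5*x). Substituting into the equation and dividing by exp(-5*x) gives A = -4/3, so u_p = -4*x*exp(-5*x)/3.
General solution: u = C1*exp(x) + C2*exp(-5*x) - 4*x*exp(-5*x)/3.
Apply the initial conditions: u(0) = C1 + C2 = -1 and u'(0) = -4/3 + C1 - 5*C2 = -2. Solving gives C1 = -17/18, C2 = -1/18.

u = -17*exp(x)/18 - exp(-5*x)/18 - 4*x*exp(-5*x)/3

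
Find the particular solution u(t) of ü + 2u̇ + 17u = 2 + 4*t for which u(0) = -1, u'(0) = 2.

u = 26/289 + 4*t/17 - 315*cos(4*t)*exp(-t)/289 + 195*exp(-t)*sin(4*t)/1156

Characteristic equation r² + 2r + 17 = 0 has discriminant (2)² - 4·(17) = -64 < 0, so r = -1 ± 4i.
Hence u_h = C1*cos(4*t)*exp(-t) + C2*exp(-t)*sin(4*t).
For the particular solution try u_p = A0 + A1*t. Substituting and matching coefficients of each power of t gives A0 = 26/289, A1 = 4/17, so u_p = 26/289 + 4*t/17.
General solution: u = 26/289 + 4*t/17 + C1*cos(4*t)*exp(-t) + C2*exp(-t)*sin(4*t).
Apply the initial conditions: u(0) = 26/289 + C1 = -1 and u'(0) = 4/17 - C1 + 4*C2 = 2. Solving gives C1 = -315/289, C2 = 195/1156.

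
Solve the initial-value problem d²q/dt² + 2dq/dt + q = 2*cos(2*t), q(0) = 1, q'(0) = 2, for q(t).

q = -6*cos(2*t)/25 + 8*sin(2*t)/25 + 31*exp(-t)/25 + 13*t*exp(-t)/5

Characteristic equation r² + 2r + 1 = 0 has discriminant (2)² - 4·(1) = 0, so r = -1 is a repeated root.
Hence q_h = (C1 + C2*t)*exp(-t).
Try q_p = A*cos(2*t) + B*sin(2*t). Substituting and equating the coefficients of cos(2t) and sin(2t) gives A = -6/25, B = 8/25, so q_p = -6*cos(2*t)/25 + 8*sin(2*t)/25.
General solution: q = -6*cos(2*t)/25 + 8*sin(2*t)/25 + C1*exp(-t) + C2*t*exp(-t).
Apply the initial conditions: q(0) = -6/25 + C1 = 1 and q'(0) = 16/25 + C2 - C1 = 2. Solving gives C1 = 31/25, C2 = 13/5.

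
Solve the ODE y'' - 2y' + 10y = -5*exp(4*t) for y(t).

Characteristic equation r² - 2r + 10 = 0 has discriminant (-2)² - 4·(10) = -36 < 0, so r = 1 ± 3i.
Hence y_h = C1*cos(3*t)*exp(t) + C2*exp(t)*sin(3*t).
Try y_p = A*exp(4*t). Substituting into the equation and dividing by exp(4*t) gives A = -5/18, so y_p = -5*exp(4*t)/18.

y = -5*exp(4*t)/18 + C1*cos(3*t)*exp(t) + C2*exp(t)*sin(3*t)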